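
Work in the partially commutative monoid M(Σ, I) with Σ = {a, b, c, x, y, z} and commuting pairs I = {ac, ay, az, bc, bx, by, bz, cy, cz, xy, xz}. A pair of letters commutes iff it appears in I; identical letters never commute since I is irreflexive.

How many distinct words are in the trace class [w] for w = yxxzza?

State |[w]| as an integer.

20

0(y) covers ∅
1(x) covers ∅
2(x) covers 1:x
3(z) covers 0:y
4(z) covers 3:z
5(a) covers 2:x
floor of heap: 0:y, 1:x
completions by unplaced set U, small U first (add the entries for U minus each lowest piece of U):
  |U|=1: {4}:1  {5}:1
  |U|=2: {2,5}:1  {3,4}:1  {4,5}:2
  |U|=3: {0,3,4}:1  {1,2,5}:1  {2,4,5}:3  {3,4,5}:3
  |U|=4: {0,3,4,5}:4  {1,2,4,5}:4  {2,3,4,5}:6
  start at 0(y): 10
  start at 1(x): 10
sum over floor = 20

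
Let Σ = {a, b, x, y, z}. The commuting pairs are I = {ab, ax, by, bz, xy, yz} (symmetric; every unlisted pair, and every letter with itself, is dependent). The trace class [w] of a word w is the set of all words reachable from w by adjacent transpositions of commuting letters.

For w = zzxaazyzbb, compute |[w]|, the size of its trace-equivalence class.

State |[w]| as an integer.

drop 0:z onto floor
drop 1:z onto {0:z}
drop 2:x onto {1:z}
drop 3:a onto {1:z}
drop 4:a onto {3:a}
drop 5:z onto {2:x, 4:a}
drop 6:y onto {4:a}
drop 7:z onto {5:z}
drop 8:b onto {2:x}
drop 9:b onto {8:b}
ground layer = {0:z}
drop-orders for the pieces not yet dropped (sum over which currently-grounded one goes next):
  1 to go: {6} 1  {7} 1  {9} 1
  2 to go: {5,7} 1  {6,7} 2  {6,9} 2  {7,9} 2  {8,9} 1
  3 to go: {5,6,7} 3  {5,7,9} 3  {6,7,9} 6  {6,8,9} 3  {7,8,9} 3
  4 to go: {4,5,6,7} 3  {5,6,7,9} 12  {5,7,8,9} 6  {6,7,8,9} 12
  5 to go: {2,5,7,8,9} 6  {3,4,5,6,7} 3  {4,5,6,7,9} 15  {5,6,7,8,9} 30
  6 to go: {2,5,6,7,8,9} 36  {3,4,5,6,7,9} 18  {4,5,6,7,8,9} 45
  7 to go: {2,4,5,6,7,8,9} 81  {3,4,5,6,7,8,9} 63
  8 to go: {2,3,4,5,6,7,8,9} 144
  if 0:z drops first: 144 orders

144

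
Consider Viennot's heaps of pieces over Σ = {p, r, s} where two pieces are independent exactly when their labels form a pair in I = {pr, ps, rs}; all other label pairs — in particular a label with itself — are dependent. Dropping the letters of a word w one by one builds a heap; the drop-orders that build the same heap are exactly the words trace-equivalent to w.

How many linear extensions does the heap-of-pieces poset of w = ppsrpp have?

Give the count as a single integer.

30

#0=p has no predecessor
#1=p depends on [0:p]
#2=s has no predecessor
#3=r has no predecessor
#4=p depends on [1:p]
#5=p depends on [4:p]
sources: [0:p, 2:s, 3:r]
N(rest) = Σ N(rest − s) over sources s of rest; N(one piece) = 1:
  size 1 → [2]=1  [3]=1  [5]=1
  size 2 → [2,3]=2  [2,5]=2  [3,5]=2  [4,5]=1
  size 3 → [1,4,5]=1  [2,3,5]=6  [2,4,5]=3  [3,4,5]=3
  size 4 → [0,1,4,5]=1  [1,2,4,5]=4  [1,3,4,5]=4  [2,3,4,5]=12
  first=0(p) contributes 20
  first=2(s) contributes 5
  first=3(r) contributes 5
|[w]| = 30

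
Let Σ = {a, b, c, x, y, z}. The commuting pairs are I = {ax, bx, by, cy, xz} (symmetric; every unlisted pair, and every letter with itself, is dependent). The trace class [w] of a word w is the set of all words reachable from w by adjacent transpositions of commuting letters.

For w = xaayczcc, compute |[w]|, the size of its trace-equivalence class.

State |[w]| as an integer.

6

piece 0:x — minimal
piece 1:a — minimal
piece 2:a rests on {1:a}
piece 3:y rests on {0:x, 2:a}
piece 4:c rests on {0:x, 2:a}
piece 5:z rests on {3:y, 4:c}
piece 6:c rests on {5:z}
piece 7:c rests on {6:c}
minimal pieces: {0:x, 1:a}
ways to finish when only these pieces remain (= sum over removing one remaining piece with nothing left below it):
  1 left: {7}→1
  2 left: {6,7}→1
  3 left: {5,6,7}→1
  4 left: {3,5,6,7}→1  {4,5,6,7}→1
  5 left: {3,4,5,6,7}→2
  6 left: {0,3,4,5,6,7}→2  {2,3,4,5,6,7}→2
  placing 0:x first → 2 extensions
  placing 1:a first → 4 extensions
total linear extensions = 6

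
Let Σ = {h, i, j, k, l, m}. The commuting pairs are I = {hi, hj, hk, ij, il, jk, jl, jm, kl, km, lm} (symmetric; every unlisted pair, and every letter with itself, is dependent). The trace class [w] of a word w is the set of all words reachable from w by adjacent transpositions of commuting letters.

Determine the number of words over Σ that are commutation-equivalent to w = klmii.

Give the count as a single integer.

#0=k has no predecessor
#1=l has no predecessor
#2=m has no predecessor
#3=i depends on [0:k, 2:m]
#4=i depends on [3:i]
sources: [0:k, 1:l, 2:m]
N(rest) = Σ N(rest − s) over sources s of rest; N(one piece) = 1:
  size 1 → [1]=1  [4]=1
  size 2 → [1,4]=2  [3,4]=1
  size 3 → [0,3,4]=1  [1,3,4]=3  [2,3,4]=1
  first=0(k) contributes 4
  first=1(l) contributes 2
  first=2(m) contributes 4
|[w]| = 10

10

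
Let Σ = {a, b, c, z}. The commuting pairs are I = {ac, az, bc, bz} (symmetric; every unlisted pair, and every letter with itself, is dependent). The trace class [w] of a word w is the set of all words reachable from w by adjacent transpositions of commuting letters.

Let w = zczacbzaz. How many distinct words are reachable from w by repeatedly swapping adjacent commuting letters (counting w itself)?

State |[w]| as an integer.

#0=z has no predecessor
#1=c depends on [0:z]
#2=z depends on [1:c]
#3=a has no predecessor
#4=c depends on [2:z]
#5=b depends on [3:a]
#6=z depends on [4:c]
#7=a depends on [5:b]
#8=z depends on [6:z]
sources: [0:z, 3:a]
N(rest) = Σ N(rest − s) over sources s of rest; N(one piece) = 1:
  size 1 → [7]=1  [8]=1
  size 2 → [5,7]=1  [6,8]=1  [7,8]=2
  size 3 → [3,5,7]=1  [4,6,8]=1  [5,7,8]=3  [6,7,8]=3
  size 4 → [2,4,6,8]=1  [3,5,7,8]=4  [4,6,7,8]=4  [5,6,7,8]=6
  size 5 → [1,2,4,6,8]=1  [2,4,6,7,8]=5  [3,5,6,7,8]=10  [4,5,6,7,8]=10
  size 6 → [0,1,2,4,6,8]=1  [1,2,4,6,7,8]=6  [2,4,5,6,7,8]=15  [3,4,5,6,7,8]=20
  size 7 → [0,1,2,4,6,7,8]=7  [1,2,4,5,6,7,8]=21  [2,3,4,5,6,7,8]=35
  first=0(z) contributes 56
  first=3(a) contributes 28
|[w]| = 84

84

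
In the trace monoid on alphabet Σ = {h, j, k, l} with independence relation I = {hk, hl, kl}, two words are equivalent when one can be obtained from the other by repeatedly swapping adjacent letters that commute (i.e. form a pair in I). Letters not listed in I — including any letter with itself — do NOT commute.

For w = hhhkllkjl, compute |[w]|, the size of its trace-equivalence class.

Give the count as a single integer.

piece 0:h — minimal
piece 1:h rests on {0:h}
piece 2:h rests on {1:h}
piece 3:k — minimal
piece 4:l — minimal
piece 5:l rests on {4:l}
piece 6:k rests on {3:k}
piece 7:j rests on {2:h, 5:l, 6:k}
piece 8:l rests on {7:j}
minimal pieces: {0:h, 3:k, 4:l}
ways to finish when only these pieces remain (= sum over removing one remaining piece with nothing left below it):
  1 left: {8}→1
  2 left: {7,8}→1
  3 left: {2,7,8}→1  {5,7,8}→1  {6,7,8}→1
  4 left: {1,2,7,8}→1  {2,5,7,8}→2  {2,6,7,8}→2  {3,6,7,8}→1  {4,5,7,8}→1  {5,6,7,8}→2
  5 left: {0,1,2,7,8}→1  {1,2,5,7,8}→3  {1,2,6,7,8}→3  {2,3,6,7,8}→3  {2,4,5,7,8}→3  {2,5,6,7,8}→6  {3,5,6,7,8}→3  {4,5,6,7,8}→3
  6 left: {0,1,2,5,7,8}→4  {0,1,2,6,7,8}→4  {1,2,3,6,7,8}→6  {1,2,4,5,7,8}→6  {1,2,5,6,7,8}→12  {2,3,5,6,7,8}→12  {2,4,5,6,7,8}→12  {3,4,5,6,7,8}→6
  7 left: {0,1,2,3,6,7,8}→10  {0,1,2,4,5,7,8}→10  {0,1,2,5,6,7,8}→20  {1,2,3,5,6,7,8}→30  {1,2,4,5,6,7,8}→30  {2,3,4,5,6,7,8}→30
  placing 0:h first → 90 extensions
  placing 3:k first → 60 extensions
  placing 4:l first → 60 extensions
total linear extensions = 210

210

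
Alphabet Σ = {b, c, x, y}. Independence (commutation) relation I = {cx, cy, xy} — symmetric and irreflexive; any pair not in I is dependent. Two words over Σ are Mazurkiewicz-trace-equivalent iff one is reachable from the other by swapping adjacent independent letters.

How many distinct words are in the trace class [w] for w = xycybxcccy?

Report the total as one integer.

drop 0:x onto floor
drop 1:y onto floor
drop 2:c onto floor
drop 3:y onto {1:y}
drop 4:b onto {0:x, 2:c, 3:y}
drop 5:x onto {4:b}
drop 6:c onto {4:b}
drop 7:c onto {6:c}
drop 8:c onto {7:c}
drop 9:y onto {4:b}
ground layer = {0:x, 1:y, 2:c}
drop-orders for the pieces not yet dropped (sum over which currently-grounded one goes next):
  1 to go: {5} 1  {8} 1  {9} 1
  2 to go: {5,8} 2  {5,9} 2  {7,8} 1  {8,9} 2
  3 to go: {5,7,8} 3  {5,8,9} 6  {6,7,8} 1  {7,8,9} 3
  4 to go: {5,6,7,8} 4  {5,7,8,9} 12  {6,7,8,9} 4
  5 to go: {5,6,7,8,9} 20
  6 to go: {4,5,6,7,8,9} 20
  7 to go: {0,4,5,6,7,8,9} 20  {2,4,5,6,7,8,9} 20  {3,4,5,6,7,8,9} 20
  8 to go: {0,2,4,5,6,7,8,9} 40  {0,3,4,5,6,7,8,9} 40  {1,3,4,5,6,7,8,9} 20  {2,3,4,5,6,7,8,9} 40
  if 0:x drops first: 60 orders
  if 1:y drops first: 120 orders
  if 2:c drops first: 60 orders
heap linearizations: 240

240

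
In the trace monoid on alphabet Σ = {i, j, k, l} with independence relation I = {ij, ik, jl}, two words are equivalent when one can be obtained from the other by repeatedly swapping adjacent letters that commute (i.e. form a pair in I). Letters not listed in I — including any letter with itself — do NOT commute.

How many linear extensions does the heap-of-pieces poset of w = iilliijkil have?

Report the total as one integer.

#0=i has no predecessor
#1=i depends on [0:i]
#2=l depends on [1:i]
#3=l depends on [2:l]
#4=i depends on [3:l]
#5=i depends on [4:i]
#6=j has no predecessor
#7=k depends on [3:l, 6:j]
#8=i depends on [5:i]
#9=l depends on [7:k, 8:i]
sources: [0:i, 6:j]
N(rest) = Σ N(rest − s) over sources s of rest; N(one piece) = 1:
  size 1 → [9]=1
  size 2 → [7,9]=1  [8,9]=1
  size 3 → [5,8,9]=1  [6,7,9]=1  [7,8,9]=2
  size 4 → [4,5,8,9]=1  [5,7,8,9]=3  [6,7,8,9]=3
  size 5 → [4,5,7,8,9]=4  [5,6,7,8,9]=6
  size 6 → [3,4,5,7,8,9]=4  [4,5,6,7,8,9]=10
  size 7 → [2,3,4,5,7,8,9]=4  [3,4,5,6,7,8,9]=14
  size 8 → [1,2,3,4,5,7,8,9]=4  [2,3,4,5,6,7,8,9]=18
  first=0(i) contributes 22
  first=6(j) contributes 4
|[w]| = 26

26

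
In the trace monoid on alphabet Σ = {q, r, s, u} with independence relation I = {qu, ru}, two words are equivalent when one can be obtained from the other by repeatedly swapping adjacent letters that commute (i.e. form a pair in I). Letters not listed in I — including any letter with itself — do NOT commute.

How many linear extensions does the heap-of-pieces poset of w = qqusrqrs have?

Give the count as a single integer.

3

drop 0:q onto floor
drop 1:q onto {0:q}
drop 2:u onto floor
drop 3:s onto {1:q, 2:u}
drop 4:r onto {3:s}
drop 5:q onto {4:r}
drop 6:r onto {5:q}
drop 7:s onto {6:r}
ground layer = {0:q, 2:u}
drop-orders for the pieces not yet dropped (sum over which currently-grounded one goes next):
  1 to go: {7} 1
  2 to go: {6,7} 1
  3 to go: {5,6,7} 1
  4 to go: {4,5,6,7} 1
  5 to go: {3,4,5,6,7} 1
  6 to go: {1,3,4,5,6,7} 1  {2,3,4,5,6,7} 1
  if 0:q drops first: 2 orders
  if 2:u drops first: 1 orders
heap linearizations: 3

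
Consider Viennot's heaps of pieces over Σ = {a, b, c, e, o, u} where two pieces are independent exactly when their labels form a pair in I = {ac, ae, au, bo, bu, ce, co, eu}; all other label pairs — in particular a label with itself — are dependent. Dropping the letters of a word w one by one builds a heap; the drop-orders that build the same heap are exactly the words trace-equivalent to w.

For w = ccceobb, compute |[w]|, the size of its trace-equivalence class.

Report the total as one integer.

drop 0:c onto floor
drop 1:c onto {0:c}
drop 2:c onto {1:c}
drop 3:e onto floor
drop 4:o onto {3:e}
drop 5:b onto {2:c, 3:e}
drop 6:b onto {5:b}
ground layer = {0:c, 3:e}
drop-orders for the pieces not yet dropped (sum over which currently-grounded one goes next):
  1 to go: {4} 1  {6} 1
  2 to go: {4,6} 2  {5,6} 1
  3 to go: {2,5,6} 1  {4,5,6} 3
  4 to go: {1,2,5,6} 1  {2,4,5,6} 4  {3,4,5,6} 3
  5 to go: {0,1,2,5,6} 1  {1,2,4,5,6} 5  {2,3,4,5,6} 7
  if 0:c drops first: 12 orders
  if 3:e drops first: 6 orders
heap linearizations: 18

18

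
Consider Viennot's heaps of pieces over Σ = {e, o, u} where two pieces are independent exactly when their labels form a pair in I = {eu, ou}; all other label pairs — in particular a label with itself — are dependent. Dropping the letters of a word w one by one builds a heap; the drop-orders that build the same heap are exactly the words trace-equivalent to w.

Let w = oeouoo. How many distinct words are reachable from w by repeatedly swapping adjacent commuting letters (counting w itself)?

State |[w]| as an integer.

0(o) covers ∅
1(e) covers 0:o
2(o) covers 1:e
3(u) covers ∅
4(o) covers 2:o
5(o) covers 4:o
floor of heap: 0:o, 3:u
completions by unplaced set U, small U first (add the entries for U minus each lowest piece of U):
  |U|=1: {3}:1  {5}:1
  |U|=2: {3,5}:2  {4,5}:1
  |U|=3: {2,4,5}:1  {3,4,5}:3
  |U|=4: {1,2,4,5}:1  {2,3,4,5}:4
  start at 0(o): 5
  start at 3(u): 1
sum over floor = 6

6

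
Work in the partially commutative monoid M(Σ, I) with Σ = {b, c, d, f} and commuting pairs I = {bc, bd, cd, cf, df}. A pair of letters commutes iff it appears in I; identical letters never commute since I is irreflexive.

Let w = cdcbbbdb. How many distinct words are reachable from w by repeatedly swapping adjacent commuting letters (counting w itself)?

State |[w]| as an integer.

420

0(c) covers ∅
1(d) covers ∅
2(c) covers 0:c
3(b) covers ∅
4(b) covers 3:b
5(b) covers 4:b
6(d) covers 1:d
7(b) covers 5:b
floor of heap: 0:c, 1:d, 3:b
completions by unplaced set U, small U first (add the entries for U minus each lowest piece of U):
  |U|=1: {2}:1  {6}:1  {7}:1
  |U|=2: {0,2}:1  {1,6}:1  {2,6}:2  {2,7}:2  {5,7}:1  {6,7}:2
  |U|=3: {0,2,6}:3  {0,2,7}:3  {1,2,6}:3  {1,6,7}:3  {2,5,7}:3  {2,6,7}:6  {4,5,7}:1  {5,6,7}:3
  |U|=4: {0,1,2,6}:6  {0,2,5,7}:6  {0,2,6,7}:12  {1,2,6,7}:12  {1,5,6,7}:6  {2,4,5,7}:4  {2,5,6,7}:12  {3,4,5,7}:1  {4,5,6,7}:4
  |U|=5: {0,1,2,6,7}:30  {0,2,4,5,7}:10  {0,2,5,6,7}:30  {1,2,5,6,7}:30  {1,4,5,6,7}:10  {2,3,4,5,7}:5  {2,4,5,6,7}:20  {3,4,5,6,7}:5
  |U|=6: {0,1,2,5,6,7}:90  {0,2,3,4,5,7}:15  {0,2,4,5,6,7}:60  {1,2,4,5,6,7}:60  {1,3,4,5,6,7}:15  {2,3,4,5,6,7}:30
  start at 0(c): 105
  start at 1(d): 105
  start at 3(b): 210
sum over floor = 420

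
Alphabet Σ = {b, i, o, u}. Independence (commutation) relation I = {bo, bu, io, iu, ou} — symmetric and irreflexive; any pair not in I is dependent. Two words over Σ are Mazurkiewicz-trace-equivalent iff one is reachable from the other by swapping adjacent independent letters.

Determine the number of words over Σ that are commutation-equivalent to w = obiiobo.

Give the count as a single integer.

35

0(o) covers ∅
1(b) covers ∅
2(i) covers 1:b
3(i) covers 2:i
4(o) covers 0:o
5(b) covers 3:i
6(o) covers 4:o
floor of heap: 0:o, 1:b
completions by unplaced set U, small U first (add the entries for U minus each lowest piece of U):
  |U|=1: {5}:1  {6}:1
  |U|=2: {3,5}:1  {4,6}:1  {5,6}:2
  |U|=3: {0,4,6}:1  {2,3,5}:1  {3,5,6}:3  {4,5,6}:3
  |U|=4: {0,4,5,6}:4  {1,2,3,5}:1  {2,3,5,6}:4  {3,4,5,6}:6
  |U|=5: {0,3,4,5,6}:10  {1,2,3,5,6}:5  {2,3,4,5,6}:10
  start at 0(o): 15
  start at 1(b): 20
sum over floor = 35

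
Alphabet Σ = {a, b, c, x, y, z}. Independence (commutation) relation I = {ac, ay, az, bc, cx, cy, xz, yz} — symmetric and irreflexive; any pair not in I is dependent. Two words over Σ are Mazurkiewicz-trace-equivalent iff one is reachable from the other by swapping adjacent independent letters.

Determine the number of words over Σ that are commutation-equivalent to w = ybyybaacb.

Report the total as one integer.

9

piece 0:y — minimal
piece 1:b rests on {0:y}
piece 2:y rests on {1:b}
piece 3:y rests on {2:y}
piece 4:b rests on {3:y}
piece 5:a rests on {4:b}
piece 6:a rests on {5:a}
piece 7:c — minimal
piece 8:b rests on {6:a}
minimal pieces: {0:y, 7:c}
ways to finish when only these pieces remain (= sum over removing one remaining piece with nothing left below it):
  1 left: {7}→1  {8}→1
  2 left: {6,8}→1  {7,8}→2
  3 left: {5,6,8}→1  {6,7,8}→3
  4 left: {4,5,6,8}→1  {5,6,7,8}→4
  5 left: {3,4,5,6,8}→1  {4,5,6,7,8}→5
  6 left: {2,3,4,5,6,8}→1  {3,4,5,6,7,8}→6
  7 left: {1,2,3,4,5,6,8}→1  {2,3,4,5,6,7,8}→7
  placing 0:y first → 8 extensions
  placing 7:c first → 1 extensions
total linear extensions = 9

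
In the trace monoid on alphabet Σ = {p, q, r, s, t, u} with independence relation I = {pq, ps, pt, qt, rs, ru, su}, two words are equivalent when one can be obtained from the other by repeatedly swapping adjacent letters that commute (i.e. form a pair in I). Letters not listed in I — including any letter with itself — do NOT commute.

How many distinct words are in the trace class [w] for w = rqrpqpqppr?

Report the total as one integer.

0(r) covers ∅
1(q) covers 0:r
2(r) covers 1:q
3(p) covers 2:r
4(q) covers 2:r
5(p) covers 3:p
6(q) covers 4:q
7(p) covers 5:p
8(p) covers 7:p
9(r) covers 6:q, 8:p
floor of heap: 0:r
completions by unplaced set U, small U first (add the entries for U minus each lowest piece of U):
  |U|=1: {9}:1
  |U|=2: {6,9}:1  {8,9}:1
  |U|=3: {4,6,9}:1  {6,8,9}:2  {7,8,9}:1
  |U|=4: {4,6,8,9}:3  {5,7,8,9}:1  {6,7,8,9}:3
  |U|=5: {3,5,7,8,9}:1  {4,6,7,8,9}:6  {5,6,7,8,9}:4
  |U|=6: {3,5,6,7,8,9}:5  {4,5,6,7,8,9}:10
  |U|=7: {3,4,5,6,7,8,9}:15
  |U|=8: {2,3,4,5,6,7,8,9}:15
  start at 0(r): 15

15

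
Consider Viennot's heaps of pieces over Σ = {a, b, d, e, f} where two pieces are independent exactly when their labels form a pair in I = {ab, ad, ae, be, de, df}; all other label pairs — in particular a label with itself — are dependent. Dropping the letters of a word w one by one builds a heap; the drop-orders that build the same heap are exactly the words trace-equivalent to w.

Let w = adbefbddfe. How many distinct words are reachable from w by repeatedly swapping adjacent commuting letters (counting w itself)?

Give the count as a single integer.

72

drop 0:a onto floor
drop 1:d onto floor
drop 2:b onto {1:d}
drop 3:e onto floor
drop 4:f onto {0:a, 2:b, 3:e}
drop 5:b onto {4:f}
drop 6:d onto {5:b}
drop 7:d onto {6:d}
drop 8:f onto {5:b}
drop 9:e onto {8:f}
ground layer = {0:a, 1:d, 3:e}
drop-orders for the pieces not yet dropped (sum over which currently-grounded one goes next):
  1 to go: {7} 1  {9} 1
  2 to go: {6,7} 1  {7,9} 2  {8,9} 1
  3 to go: {6,7,9} 3  {7,8,9} 3
  4 to go: {6,7,8,9} 6
  5 to go: {5,6,7,8,9} 6
  6 to go: {4,5,6,7,8,9} 6
  7 to go: {0,4,5,6,7,8,9} 6  {2,4,5,6,7,8,9} 6  {3,4,5,6,7,8,9} 6
  8 to go: {0,2,4,5,6,7,8,9} 12  {0,3,4,5,6,7,8,9} 12  {1,2,4,5,6,7,8,9} 6  {2,3,4,5,6,7,8,9} 12
  if 0:a drops first: 18 orders
  if 1:d drops first: 36 orders
  if 3:e drops first: 18 orders
heap linearizations: 72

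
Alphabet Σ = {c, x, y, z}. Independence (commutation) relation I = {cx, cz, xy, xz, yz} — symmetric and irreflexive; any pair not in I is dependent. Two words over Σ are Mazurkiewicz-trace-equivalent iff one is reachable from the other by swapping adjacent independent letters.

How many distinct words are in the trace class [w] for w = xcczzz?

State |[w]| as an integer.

60

drop 0:x onto floor
drop 1:c onto floor
drop 2:c onto {1:c}
drop 3:z onto floor
drop 4:z onto {3:z}
drop 5:z onto {4:z}
ground layer = {0:x, 1:c, 3:z}
drop-orders for the pieces not yet dropped (sum over which currently-grounded one goes next):
  1 to go: {0} 1  {2} 1  {5} 1
  2 to go: {0,2} 2  {0,5} 2  {1,2} 1  {2,5} 2  {4,5} 1
  3 to go: {0,1,2} 3  {0,2,5} 6  {0,4,5} 3  {1,2,5} 3  {2,4,5} 3  {3,4,5} 1
  4 to go: {0,1,2,5} 12  {0,2,4,5} 12  {0,3,4,5} 4  {1,2,4,5} 6  {2,3,4,5} 4
  if 0:x drops first: 10 orders
  if 1:c drops first: 20 orders
  if 3:z drops first: 30 orders
heap linearizations: 60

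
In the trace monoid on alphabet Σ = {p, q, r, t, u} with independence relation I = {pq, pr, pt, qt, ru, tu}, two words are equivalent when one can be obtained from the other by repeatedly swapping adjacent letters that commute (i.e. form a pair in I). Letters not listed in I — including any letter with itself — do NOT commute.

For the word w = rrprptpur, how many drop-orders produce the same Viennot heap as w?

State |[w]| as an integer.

126

0(r) covers ∅
1(r) covers 0:r
2(p) covers ∅
3(r) covers 1:r
4(p) covers 2:p
5(t) covers 3:r
6(p) covers 4:p
7(u) covers 6:p
8(r) covers 5:t
floor of heap: 0:r, 2:p
completions by unplaced set U, small U first (add the entries for U minus each lowest piece of U):
  |U|=1: {7}:1  {8}:1
  |U|=2: {5,8}:1  {6,7}:1  {7,8}:2
  |U|=3: {3,5,8}:1  {4,6,7}:1  {5,7,8}:3  {6,7,8}:3
  |U|=4: {1,3,5,8}:1  {2,4,6,7}:1  {3,5,7,8}:4  {4,6,7,8}:4  {5,6,7,8}:6
  |U|=5: {0,1,3,5,8}:1  {1,3,5,7,8}:5  {2,4,6,7,8}:5  {3,5,6,7,8}:10  {4,5,6,7,8}:10
  |U|=6: {0,1,3,5,7,8}:6  {1,3,5,6,7,8}:15  {2,4,5,6,7,8}:15  {3,4,5,6,7,8}:20
  |U|=7: {0,1,3,5,6,7,8}:21  {1,3,4,5,6,7,8}:35  {2,3,4,5,6,7,8}:35
  start at 0(r): 70
  start at 2(p): 56
sum over floor = 126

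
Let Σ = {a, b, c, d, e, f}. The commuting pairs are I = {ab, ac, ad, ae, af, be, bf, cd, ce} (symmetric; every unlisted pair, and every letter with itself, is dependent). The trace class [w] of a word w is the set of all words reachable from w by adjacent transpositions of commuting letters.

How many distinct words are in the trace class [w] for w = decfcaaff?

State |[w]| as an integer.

piece 0:d — minimal
piece 1:e rests on {0:d}
piece 2:c — minimal
piece 3:f rests on {1:e, 2:c}
piece 4:c rests on {3:f}
piece 5:a — minimal
piece 6:a rests on {5:a}
piece 7:f rests on {4:c}
piece 8:f rests on {7:f}
minimal pieces: {0:d, 2:c, 5:a}
ways to finish when only these pieces remain (= sum over removing one remaining piece with nothing left below it):
  1 left: {6}→1  {8}→1
  2 left: {5,6}→1  {6,8}→2  {7,8}→1
  3 left: {4,7,8}→1  {5,6,8}→3  {6,7,8}→3
  4 left: {3,4,7,8}→1  {4,6,7,8}→4  {5,6,7,8}→6
  5 left: {1,3,4,7,8}→1  {2,3,4,7,8}→1  {3,4,6,7,8}→5  {4,5,6,7,8}→10
  6 left: {0,1,3,4,7,8}→1  {1,2,3,4,7,8}→2  {1,3,4,6,7,8}→6  {2,3,4,6,7,8}→6  {3,4,5,6,7,8}→15
  7 left: {0,1,2,3,4,7,8}→3  {0,1,3,4,6,7,8}→7  {1,2,3,4,6,7,8}→14  {1,3,4,5,6,7,8}→21  {2,3,4,5,6,7,8}→21
  placing 0:d first → 56 extensions
  placing 2:c first → 28 extensions
  placing 5:a first → 24 extensions
total linear extensions = 108

108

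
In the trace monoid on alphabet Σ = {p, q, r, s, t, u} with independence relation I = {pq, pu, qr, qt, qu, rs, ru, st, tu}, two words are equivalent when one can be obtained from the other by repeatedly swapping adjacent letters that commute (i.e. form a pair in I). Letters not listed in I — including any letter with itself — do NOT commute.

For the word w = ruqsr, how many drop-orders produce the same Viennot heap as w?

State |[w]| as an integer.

20

0(r) covers ∅
1(u) covers ∅
2(q) covers ∅
3(s) covers 1:u, 2:q
4(r) covers 0:r
floor of heap: 0:r, 1:u, 2:q
completions by unplaced set U, small U first (add the entries for U minus each lowest piece of U):
  |U|=1: {3}:1  {4}:1
  |U|=2: {0,4}:1  {1,3}:1  {2,3}:1  {3,4}:2
  |U|=3: {0,3,4}:3  {1,2,3}:2  {1,3,4}:3  {2,3,4}:3
  start at 0(r): 8
  start at 1(u): 6
  start at 2(q): 6
sum over floor = 20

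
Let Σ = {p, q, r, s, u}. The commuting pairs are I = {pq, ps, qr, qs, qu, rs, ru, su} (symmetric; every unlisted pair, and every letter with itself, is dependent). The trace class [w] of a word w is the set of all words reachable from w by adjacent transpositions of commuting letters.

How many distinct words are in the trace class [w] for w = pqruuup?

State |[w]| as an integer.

28

0(p) covers ∅
1(q) covers ∅
2(r) covers 0:p
3(u) covers 0:p
4(u) covers 3:u
5(u) covers 4:u
6(p) covers 2:r, 5:u
floor of heap: 0:p, 1:q
completions by unplaced set U, small U first (add the entries for U minus each lowest piece of U):
  |U|=1: {1}:1  {6}:1
  |U|=2: {1,6}:2  {2,6}:1  {5,6}:1
  |U|=3: {1,2,6}:3  {1,5,6}:3  {2,5,6}:2  {4,5,6}:1
  |U|=4: {1,2,5,6}:8  {1,4,5,6}:4  {2,4,5,6}:3  {3,4,5,6}:1
  |U|=5: {1,2,4,5,6}:15  {1,3,4,5,6}:5  {2,3,4,5,6}:4
  start at 0(p): 24
  start at 1(q): 4
sum over floor = 28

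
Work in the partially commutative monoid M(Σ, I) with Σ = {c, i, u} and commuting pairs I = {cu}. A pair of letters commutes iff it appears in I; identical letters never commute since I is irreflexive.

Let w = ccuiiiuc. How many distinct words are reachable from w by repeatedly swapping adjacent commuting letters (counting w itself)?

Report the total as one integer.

drop 0:c onto floor
drop 1:c onto {0:c}
drop 2:u onto floor
drop 3:i onto {1:c, 2:u}
drop 4:i onto {3:i}
drop 5:i onto {4:i}
drop 6:u onto {5:i}
drop 7:c onto {5:i}
ground layer = {0:c, 2:u}
drop-orders for the pieces not yet dropped (sum over which currently-grounded one goes next):
  1 to go: {6} 1  {7} 1
  2 to go: {6,7} 2
  3 to go: {5,6,7} 2
  4 to go: {4,5,6,7} 2
  5 to go: {3,4,5,6,7} 2
  6 to go: {1,3,4,5,6,7} 2  {2,3,4,5,6,7} 2
  if 0:c drops first: 4 orders
  if 2:u drops first: 2 orders
heap linearizations: 6

6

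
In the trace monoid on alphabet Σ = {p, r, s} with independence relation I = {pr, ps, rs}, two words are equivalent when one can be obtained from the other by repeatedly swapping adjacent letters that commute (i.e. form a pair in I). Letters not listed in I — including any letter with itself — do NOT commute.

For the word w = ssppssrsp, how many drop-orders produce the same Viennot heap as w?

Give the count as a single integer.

0(s) covers ∅
1(s) covers 0:s
2(p) covers ∅
3(p) covers 2:p
4(s) covers 1:s
5(s) covers 4:s
6(r) covers ∅
7(s) covers 5:s
8(p) covers 3:p
floor of heap: 0:s, 2:p, 6:r
completions by unplaced set U, small U first (add the entries for U minus each lowest piece of U):
  |U|=1: {6}:1  {7}:1  {8}:1
  |U|=2: {3,8}:1  {5,7}:1  {6,7}:2  {6,8}:2  {7,8}:2
  |U|=3: {2,3,8}:1  {3,6,8}:3  {3,7,8}:3  {4,5,7}:1  {5,6,7}:3  {5,7,8}:3  {6,7,8}:6
  |U|=4: {1,4,5,7}:1  {2,3,6,8}:4  {2,3,7,8}:4  {3,5,7,8}:6  {3,6,7,8}:12  {4,5,6,7}:4  {4,5,7,8}:4  {5,6,7,8}:12
  |U|=5: {0,1,4,5,7}:1  {1,4,5,6,7}:5  {1,4,5,7,8}:5  {2,3,5,7,8}:10  {2,3,6,7,8}:20  {3,4,5,7,8}:10  {3,5,6,7,8}:30  {4,5,6,7,8}:20
  |U|=6: {0,1,4,5,6,7}:6  {0,1,4,5,7,8}:6  {1,3,4,5,7,8}:15  {1,4,5,6,7,8}:30  {2,3,4,5,7,8}:20  {2,3,5,6,7,8}:60  {3,4,5,6,7,8}:60
  |U|=7: {0,1,3,4,5,7,8}:21  {0,1,4,5,6,7,8}:42  {1,2,3,4,5,7,8}:35  {1,3,4,5,6,7,8}:105  {2,3,4,5,6,7,8}:140
  start at 0(s): 280
  start at 2(p): 168
  start at 6(r): 56
sum over floor = 504

504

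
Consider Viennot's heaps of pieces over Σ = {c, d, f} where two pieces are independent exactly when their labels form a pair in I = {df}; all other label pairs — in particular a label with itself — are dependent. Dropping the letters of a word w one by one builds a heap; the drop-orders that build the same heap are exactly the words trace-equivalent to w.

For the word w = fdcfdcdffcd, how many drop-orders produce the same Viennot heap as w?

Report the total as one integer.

12

#0=f has no predecessor
#1=d has no predecessor
#2=c depends on [0:f, 1:d]
#3=f depends on [2:c]
#4=d depends on [2:c]
#5=c depends on [3:f, 4:d]
#6=d depends on [5:c]
#7=f depends on [5:c]
#8=f depends on [7:f]
#9=c depends on [6:d, 8:f]
#10=d depends on [9:c]
sources: [0:f, 1:d]
N(rest) = Σ N(rest − s) over sources s of rest; N(one piece) = 1:
  size 1 → [10]=1
  size 2 → [9,10]=1
  size 3 → [6,9,10]=1  [8,9,10]=1
  size 4 → [6,8,9,10]=2  [7,8,9,10]=1
  size 5 → [6,7,8,9,10]=3
  size 6 → [5,6,7,8,9,10]=3
  size 7 → [3,5,6,7,8,9,10]=3  [4,5,6,7,8,9,10]=3
  size 8 → [3,4,5,6,7,8,9,10]=6
  size 9 → [2,3,4,5,6,7,8,9,10]=6
  first=0(f) contributes 6
  first=1(d) contributes 6
|[w]| = 12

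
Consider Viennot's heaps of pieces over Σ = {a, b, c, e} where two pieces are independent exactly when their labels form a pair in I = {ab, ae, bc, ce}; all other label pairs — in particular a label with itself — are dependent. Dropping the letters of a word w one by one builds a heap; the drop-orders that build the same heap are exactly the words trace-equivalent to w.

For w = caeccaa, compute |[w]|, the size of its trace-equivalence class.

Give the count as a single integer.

#0=c has no predecessor
#1=a depends on [0:c]
#2=e has no predecessor
#3=c depends on [1:a]
#4=c depends on [3:c]
#5=a depends on [4:c]
#6=a depends on [5:a]
sources: [0:c, 2:e]
N(rest) = Σ N(rest − s) over sources s of rest; N(one piece) = 1:
  size 1 → [2]=1  [6]=1
  size 2 → [2,6]=2  [5,6]=1
  size 3 → [2,5,6]=3  [4,5,6]=1
  size 4 → [2,4,5,6]=4  [3,4,5,6]=1
  size 5 → [1,3,4,5,6]=1  [2,3,4,5,6]=5
  first=0(c) contributes 6
  first=2(e) contributes 1
|[w]| = 7

7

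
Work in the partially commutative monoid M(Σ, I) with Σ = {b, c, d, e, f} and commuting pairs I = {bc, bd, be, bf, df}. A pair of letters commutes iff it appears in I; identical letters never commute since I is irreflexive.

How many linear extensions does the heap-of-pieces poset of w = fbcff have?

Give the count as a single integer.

piece 0:f — minimal
piece 1:b — minimal
piece 2:c rests on {0:f}
piece 3:f rests on {2:c}
piece 4:f rests on {3:f}
minimal pieces: {0:f, 1:b}
ways to finish when only these pieces remain (= sum over removing one remaining piece with nothing left below it):
  1 left: {1}→1  {4}→1
  2 left: {1,4}→2  {3,4}→1
  3 left: {1,3,4}→3  {2,3,4}→1
  placing 0:f first → 4 extensions
  placing 1:b first → 1 extensions
total linear extensions = 5

5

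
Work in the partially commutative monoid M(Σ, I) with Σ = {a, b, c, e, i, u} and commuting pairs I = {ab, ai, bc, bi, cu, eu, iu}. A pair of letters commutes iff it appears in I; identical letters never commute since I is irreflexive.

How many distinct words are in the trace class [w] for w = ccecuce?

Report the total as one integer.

#0=c has no predecessor
#1=c depends on [0:c]
#2=e depends on [1:c]
#3=c depends on [2:e]
#4=u has no predecessor
#5=c depends on [3:c]
#6=e depends on [5:c]
sources: [0:c, 4:u]
N(rest) = Σ N(rest − s) over sources s of rest; N(one piece) = 1:
  size 1 → [4]=1  [6]=1
  size 2 → [4,6]=2  [5,6]=1
  size 3 → [3,5,6]=1  [4,5,6]=3
  size 4 → [2,3,5,6]=1  [3,4,5,6]=4
  size 5 → [1,2,3,5,6]=1  [2,3,4,5,6]=5
  first=0(c) contributes 6
  first=4(u) contributes 1
|[w]| = 7

7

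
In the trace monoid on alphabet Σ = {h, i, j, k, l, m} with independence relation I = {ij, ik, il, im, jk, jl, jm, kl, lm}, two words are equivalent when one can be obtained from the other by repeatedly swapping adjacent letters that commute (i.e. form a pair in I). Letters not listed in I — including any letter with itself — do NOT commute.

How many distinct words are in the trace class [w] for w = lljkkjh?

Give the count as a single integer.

90

0(l) covers ∅
1(l) covers 0:l
2(j) covers ∅
3(k) covers ∅
4(k) covers 3:k
5(j) covers 2:j
6(h) covers 1:l, 4:k, 5:j
floor of heap: 0:l, 2:j, 3:k
completions by unplaced set U, small U first (add the entries for U minus each lowest piece of U):
  |U|=1: {6}:1
  |U|=2: {1,6}:1  {4,6}:1  {5,6}:1
  |U|=3: {0,1,6}:1  {1,4,6}:2  {1,5,6}:2  {2,5,6}:1  {3,4,6}:1  {4,5,6}:2
  |U|=4: {0,1,4,6}:3  {0,1,5,6}:3  {1,2,5,6}:3  {1,3,4,6}:3  {1,4,5,6}:6  {2,4,5,6}:3  {3,4,5,6}:3
  |U|=5: {0,1,2,5,6}:6  {0,1,3,4,6}:6  {0,1,4,5,6}:12  {1,2,4,5,6}:12  {1,3,4,5,6}:12  {2,3,4,5,6}:6
  start at 0(l): 30
  start at 2(j): 30
  start at 3(k): 30
sum over floor = 90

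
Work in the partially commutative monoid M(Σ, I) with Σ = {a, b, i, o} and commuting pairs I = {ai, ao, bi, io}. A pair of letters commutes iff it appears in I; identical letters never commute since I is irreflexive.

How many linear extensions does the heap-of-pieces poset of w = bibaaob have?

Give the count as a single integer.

#0=b has no predecessor
#1=i has no predecessor
#2=b depends on [0:b]
#3=a depends on [2:b]
#4=a depends on [3:a]
#5=o depends on [2:b]
#6=b depends on [4:a, 5:o]
sources: [0:b, 1:i]
N(rest) = Σ N(rest − s) over sources s of rest; N(one piece) = 1:
  size 1 → [1]=1  [6]=1
  size 2 → [1,6]=2  [4,6]=1  [5,6]=1
  size 3 → [1,4,6]=3  [1,5,6]=3  [3,4,6]=1  [4,5,6]=2
  size 4 → [1,3,4,6]=4  [1,4,5,6]=8  [3,4,5,6]=3
  size 5 → [1,3,4,5,6]=15  [2,3,4,5,6]=3
  first=0(b) contributes 18
  first=1(i) contributes 3
|[w]| = 21

21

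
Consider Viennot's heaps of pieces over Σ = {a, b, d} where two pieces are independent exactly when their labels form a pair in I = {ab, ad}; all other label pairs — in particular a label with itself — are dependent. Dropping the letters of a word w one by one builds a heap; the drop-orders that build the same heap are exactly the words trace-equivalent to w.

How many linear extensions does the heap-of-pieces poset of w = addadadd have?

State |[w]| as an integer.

piece 0:a — minimal
piece 1:d — minimal
piece 2:d rests on {1:d}
piece 3:a rests on {0:a}
piece 4:d rests on {2:d}
piece 5:a rests on {3:a}
piece 6:d rests on {4:d}
piece 7:d rests on {6:d}
minimal pieces: {0:a, 1:d}
ways to finish when only these pieces remain (= sum over removing one remaining piece with nothing left below it):
  1 left: {5}→1  {7}→1
  2 left: {3,5}→1  {5,7}→2  {6,7}→1
  3 left: {0,3,5}→1  {3,5,7}→3  {4,6,7}→1  {5,6,7}→3
  4 left: {0,3,5,7}→4  {2,4,6,7}→1  {3,5,6,7}→6  {4,5,6,7}→4
  5 left: {0,3,5,6,7}→10  {1,2,4,6,7}→1  {2,4,5,6,7}→5  {3,4,5,6,7}→10
  6 left: {0,3,4,5,6,7}→20  {1,2,4,5,6,7}→6  {2,3,4,5,6,7}→15
  placing 0:a first → 21 extensions
  placing 1:d first → 35 extensions
total linear extensions = 56

56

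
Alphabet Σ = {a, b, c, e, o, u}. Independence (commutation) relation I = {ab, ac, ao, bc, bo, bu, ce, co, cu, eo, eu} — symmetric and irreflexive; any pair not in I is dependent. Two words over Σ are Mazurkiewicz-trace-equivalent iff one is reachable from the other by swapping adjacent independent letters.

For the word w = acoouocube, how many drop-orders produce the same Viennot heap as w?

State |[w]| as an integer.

piece 0:a — minimal
piece 1:c — minimal
piece 2:o — minimal
piece 3:o rests on {2:o}
piece 4:u rests on {0:a, 3:o}
piece 5:o rests on {4:u}
piece 6:c rests on {1:c}
piece 7:u rests on {5:o}
piece 8:b — minimal
piece 9:e rests on {0:a, 8:b}
minimal pieces: {0:a, 1:c, 2:o, 8:b}
ways to finish when only these pieces remain (= sum over removing one remaining piece with nothing left below it):
  1 left: {6}→1  {7}→1  {9}→1
  2 left: {1,6}→1  {5,7}→1  {6,7}→2  {6,9}→2  {7,9}→2  {8,9}→1
  3 left: {1,6,7}→3  {1,6,9}→3  {4,5,7}→1  {5,6,7}→3  {5,7,9}→3  {6,7,9}→6  {6,8,9}→3  {7,8,9}→3
  4 left: {1,5,6,7}→6  {1,6,7,9}→12  {1,6,8,9}→6  {3,4,5,7}→1  {4,5,6,7}→4  {4,5,7,9}→4  {5,6,7,9}→12  {5,7,8,9}→6  {6,7,8,9}→12
  5 left: {0,4,5,7,9}→4  {1,4,5,6,7}→10  {1,5,6,7,9}→30  {1,6,7,8,9}→30  {2,3,4,5,7}→1  {3,4,5,6,7}→5  {3,4,5,7,9}→5  {4,5,6,7,9}→20  {4,5,7,8,9}→10  {5,6,7,8,9}→30
  6 left: {0,3,4,5,7,9}→9  {0,4,5,6,7,9}→24  {0,4,5,7,8,9}→14  {1,3,4,5,6,7}→15  {1,4,5,6,7,9}→60  {1,5,6,7,8,9}→90  {2,3,4,5,6,7}→6  {2,3,4,5,7,9}→6  {3,4,5,6,7,9}→30  {3,4,5,7,8,9}→15  {4,5,6,7,8,9}→60
  7 left: {0,1,4,5,6,7,9}→84  {0,2,3,4,5,7,9}→15  {0,3,4,5,6,7,9}→63  {0,3,4,5,7,8,9}→38  {0,4,5,6,7,8,9}→98  {1,2,3,4,5,6,7}→21  {1,3,4,5,6,7,9}→105  {1,4,5,6,7,8,9}→210  {2,3,4,5,6,7,9}→42  {2,3,4,5,7,8,9}→21  {3,4,5,6,7,8,9}→105
  8 left: {0,1,3,4,5,6,7,9}→252  {0,1,4,5,6,7,8,9}→392  {0,2,3,4,5,6,7,9}→120  {0,2,3,4,5,7,8,9}→74  {0,3,4,5,6,7,8,9}→304  {1,2,3,4,5,6,7,9}→168  {1,3,4,5,6,7,8,9}→420  {2,3,4,5,6,7,8,9}→168
  placing 0:a first → 756 extensions
  placing 1:c first → 666 extensions
  placing 2:o first → 1368 extensions
  placing 8:b first → 540 extensions
total linear extensions = 3330

3330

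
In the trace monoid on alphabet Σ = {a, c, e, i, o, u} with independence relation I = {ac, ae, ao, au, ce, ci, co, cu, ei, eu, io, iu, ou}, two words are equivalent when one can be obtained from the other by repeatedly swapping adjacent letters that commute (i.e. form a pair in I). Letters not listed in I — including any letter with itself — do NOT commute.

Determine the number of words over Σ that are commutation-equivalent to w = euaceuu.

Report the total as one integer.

420

drop 0:e onto floor
drop 1:u onto floor
drop 2:a onto floor
drop 3:c onto floor
drop 4:e onto {0:e}
drop 5:u onto {1:u}
drop 6:u onto {5:u}
ground layer = {0:e, 1:u, 2:a, 3:c}
drop-orders for the pieces not yet dropped (sum over which currently-grounded one goes next):
  1 to go: {2} 1  {3} 1  {4} 1  {6} 1
  2 to go: {0,4} 1  {2,3} 2  {2,4} 2  {2,6} 2  {3,4} 2  {3,6} 2  {4,6} 2  {5,6} 1
  3 to go: {0,2,4} 3  {0,3,4} 3  {0,4,6} 3  {1,5,6} 1  {2,3,4} 6  {2,3,6} 6  {2,4,6} 6  {2,5,6} 3  {3,4,6} 6  {3,5,6} 3  {4,5,6} 3
  4 to go: {0,2,3,4} 12  {0,2,4,6} 12  {0,3,4,6} 12  {0,4,5,6} 6  {1,2,5,6} 4  {1,3,5,6} 4  {1,4,5,6} 4  {2,3,4,6} 24  {2,3,5,6} 12  {2,4,5,6} 12  {3,4,5,6} 12
  5 to go: {0,1,4,5,6} 10  {0,2,3,4,6} 60  {0,2,4,5,6} 30  {0,3,4,5,6} 30  {1,2,3,5,6} 20  {1,2,4,5,6} 20  {1,3,4,5,6} 20  {2,3,4,5,6} 60
  if 0:e drops first: 120 orders
  if 1:u drops first: 180 orders
  if 2:a drops first: 60 orders
  if 3:c drops first: 60 orders
heap linearizations: 420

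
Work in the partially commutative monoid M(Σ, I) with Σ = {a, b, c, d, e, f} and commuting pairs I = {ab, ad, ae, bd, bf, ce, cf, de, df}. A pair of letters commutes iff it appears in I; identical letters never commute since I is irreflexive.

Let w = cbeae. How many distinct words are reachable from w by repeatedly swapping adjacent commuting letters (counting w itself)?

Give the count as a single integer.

piece 0:c — minimal
piece 1:b rests on {0:c}
piece 2:e rests on {1:b}
piece 3:a rests on {0:c}
piece 4:e rests on {2:e}
minimal pieces: {0:c}
ways to finish when only these pieces remain (= sum over removing one remaining piece with nothing left below it):
  1 left: {3}→1  {4}→1
  2 left: {2,4}→1  {3,4}→2
  3 left: {1,2,4}→1  {2,3,4}→3
  placing 0:c first → 4 extensions

4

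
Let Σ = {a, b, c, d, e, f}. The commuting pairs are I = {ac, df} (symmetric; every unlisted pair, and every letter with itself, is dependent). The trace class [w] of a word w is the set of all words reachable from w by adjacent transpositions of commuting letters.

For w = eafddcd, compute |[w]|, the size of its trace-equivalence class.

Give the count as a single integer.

#0=e has no predecessor
#1=a depends on [0:e]
#2=f depends on [1:a]
#3=d depends on [1:a]
#4=d depends on [3:d]
#5=c depends on [2:f, 4:d]
#6=d depends on [5:c]
sources: [0:e]
N(rest) = Σ N(rest − s) over sources s of rest; N(one piece) = 1:
  size 1 → [6]=1
  size 2 → [5,6]=1
  size 3 → [2,5,6]=1  [4,5,6]=1
  size 4 → [2,4,5,6]=2  [3,4,5,6]=1
  size 5 → [2,3,4,5,6]=3
  first=0(e) contributes 3

3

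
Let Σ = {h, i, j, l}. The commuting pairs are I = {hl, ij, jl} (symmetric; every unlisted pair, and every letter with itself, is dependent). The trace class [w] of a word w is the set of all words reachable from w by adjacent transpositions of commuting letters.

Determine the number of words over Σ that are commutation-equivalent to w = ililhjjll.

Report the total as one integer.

20

#0=i has no predecessor
#1=l depends on [0:i]
#2=i depends on [1:l]
#3=l depends on [2:i]
#4=h depends on [2:i]
#5=j depends on [4:h]
#6=j depends on [5:j]
#7=l depends on [3:l]
#8=l depends on [7:l]
sources: [0:i]
N(rest) = Σ N(rest − s) over sources s of rest; N(one piece) = 1:
  size 1 → [6]=1  [8]=1
  size 2 → [5,6]=1  [6,8]=2  [7,8]=1
  size 3 → [3,7,8]=1  [4,5,6]=1  [5,6,8]=3  [6,7,8]=3
  size 4 → [3,6,7,8]=4  [4,5,6,8]=4  [5,6,7,8]=6
  size 5 → [3,5,6,7,8]=10  [4,5,6,7,8]=10
  size 6 → [3,4,5,6,7,8]=20
  size 7 → [2,3,4,5,6,7,8]=20
  first=0(i) contributes 20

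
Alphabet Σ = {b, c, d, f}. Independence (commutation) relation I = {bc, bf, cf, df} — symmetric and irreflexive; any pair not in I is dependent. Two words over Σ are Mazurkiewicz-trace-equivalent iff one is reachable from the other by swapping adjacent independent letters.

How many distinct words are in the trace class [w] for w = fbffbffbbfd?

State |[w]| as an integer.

462

piece 0:f — minimal
piece 1:b — minimal
piece 2:f rests on {0:f}
piece 3:f rests on {2:f}
piece 4:b rests on {1:b}
piece 5:f rests on {3:f}
piece 6:f rests on {5:f}
piece 7:b rests on {4:b}
piece 8:b rests on {7:b}
piece 9:f rests on {6:f}
piece 10:d rests on {8:b}
minimal pieces: {0:f, 1:b}
ways to finish when only these pieces remain (= sum over removing one remaining piece with nothing left below it):
  1 left: {9}→1  {10}→1
  2 left: {6,9}→1  {8,10}→1  {9,10}→2
  3 left: {5,6,9}→1  {6,9,10}→3  {7,8,10}→1  {8,9,10}→3
  4 left: {3,5,6,9}→1  {4,7,8,10}→1  {5,6,9,10}→4  {6,8,9,10}→6  {7,8,9,10}→4
  5 left: {1,4,7,8,10}→1  {2,3,5,6,9}→1  {3,5,6,9,10}→5  {4,7,8,9,10}→5  {5,6,8,9,10}→10  {6,7,8,9,10}→10
  6 left: {0,2,3,5,6,9}→1  {1,4,7,8,9,10}→6  {2,3,5,6,9,10}→6  {3,5,6,8,9,10}→15  {4,6,7,8,9,10}→15  {5,6,7,8,9,10}→20
  7 left: {0,2,3,5,6,9,10}→7  {1,4,6,7,8,9,10}→21  {2,3,5,6,8,9,10}→21  {3,5,6,7,8,9,10}→35  {4,5,6,7,8,9,10}→35
  8 left: {0,2,3,5,6,8,9,10}→28  {1,4,5,6,7,8,9,10}→56  {2,3,5,6,7,8,9,10}→56  {3,4,5,6,7,8,9,10}→70
  9 left: {0,2,3,5,6,7,8,9,10}→84  {1,3,4,5,6,7,8,9,10}→126  {2,3,4,5,6,7,8,9,10}→126
  placing 0:f first → 252 extensions
  placing 1:b first → 210 extensions
total linear extensions = 462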